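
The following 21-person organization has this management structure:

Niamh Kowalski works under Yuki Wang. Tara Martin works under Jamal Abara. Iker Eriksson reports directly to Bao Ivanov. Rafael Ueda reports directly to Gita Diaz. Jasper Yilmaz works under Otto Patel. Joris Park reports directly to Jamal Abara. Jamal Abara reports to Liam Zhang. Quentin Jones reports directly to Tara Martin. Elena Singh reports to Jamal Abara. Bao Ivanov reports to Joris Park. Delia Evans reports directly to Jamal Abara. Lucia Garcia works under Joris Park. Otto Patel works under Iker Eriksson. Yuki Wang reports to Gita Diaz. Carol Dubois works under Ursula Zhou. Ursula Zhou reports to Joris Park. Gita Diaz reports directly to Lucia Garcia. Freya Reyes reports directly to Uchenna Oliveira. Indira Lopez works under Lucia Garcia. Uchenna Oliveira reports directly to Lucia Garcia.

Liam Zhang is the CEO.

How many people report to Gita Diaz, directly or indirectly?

3

Gita Diaz directly manages Yuki Wang, Rafael Ueda. Under Yuki Wang: Niamh Kowalski (1). Rafael Ueda has no reports. So Gita Diaz's organization is 2 direct reports plus everyone under them: 2 + 1 = 3.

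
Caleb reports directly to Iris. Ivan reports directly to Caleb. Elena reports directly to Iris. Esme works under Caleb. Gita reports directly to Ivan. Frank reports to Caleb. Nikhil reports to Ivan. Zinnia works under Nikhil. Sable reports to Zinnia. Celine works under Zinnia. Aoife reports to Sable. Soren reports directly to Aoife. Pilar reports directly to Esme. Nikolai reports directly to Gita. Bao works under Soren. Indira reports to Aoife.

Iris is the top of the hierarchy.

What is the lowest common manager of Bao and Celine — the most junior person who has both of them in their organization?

Bao's chain of managers is Soren, Aoife, Sable, Zinnia, Nikhil, Ivan, Caleb, Iris. Celine's chain of managers is Zinnia, Nikhil, Ivan, Caleb, Iris. The first manager that appears in both chains is Zinnia.

Zinnia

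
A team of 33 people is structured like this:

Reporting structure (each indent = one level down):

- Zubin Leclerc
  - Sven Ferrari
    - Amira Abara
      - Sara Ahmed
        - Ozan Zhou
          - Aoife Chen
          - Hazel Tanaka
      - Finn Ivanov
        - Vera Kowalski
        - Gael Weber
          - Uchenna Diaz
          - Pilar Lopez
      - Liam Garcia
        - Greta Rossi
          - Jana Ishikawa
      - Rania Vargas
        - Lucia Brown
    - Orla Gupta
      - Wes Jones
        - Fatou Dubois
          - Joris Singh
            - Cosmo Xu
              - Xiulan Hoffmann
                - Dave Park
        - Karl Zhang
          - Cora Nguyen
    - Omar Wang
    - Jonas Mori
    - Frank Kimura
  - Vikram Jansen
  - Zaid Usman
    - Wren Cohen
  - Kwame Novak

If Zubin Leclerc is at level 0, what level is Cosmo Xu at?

6

Chain from Cosmo Xu up to Zubin Leclerc: Cosmo Xu → Joris Singh → Fatou Dubois → Wes Jones → Orla Gupta → Sven Ferrari → Zubin Leclerc. That is 6 steps up, so Cosmo Xu is 6 levels below Zubin Leclerc.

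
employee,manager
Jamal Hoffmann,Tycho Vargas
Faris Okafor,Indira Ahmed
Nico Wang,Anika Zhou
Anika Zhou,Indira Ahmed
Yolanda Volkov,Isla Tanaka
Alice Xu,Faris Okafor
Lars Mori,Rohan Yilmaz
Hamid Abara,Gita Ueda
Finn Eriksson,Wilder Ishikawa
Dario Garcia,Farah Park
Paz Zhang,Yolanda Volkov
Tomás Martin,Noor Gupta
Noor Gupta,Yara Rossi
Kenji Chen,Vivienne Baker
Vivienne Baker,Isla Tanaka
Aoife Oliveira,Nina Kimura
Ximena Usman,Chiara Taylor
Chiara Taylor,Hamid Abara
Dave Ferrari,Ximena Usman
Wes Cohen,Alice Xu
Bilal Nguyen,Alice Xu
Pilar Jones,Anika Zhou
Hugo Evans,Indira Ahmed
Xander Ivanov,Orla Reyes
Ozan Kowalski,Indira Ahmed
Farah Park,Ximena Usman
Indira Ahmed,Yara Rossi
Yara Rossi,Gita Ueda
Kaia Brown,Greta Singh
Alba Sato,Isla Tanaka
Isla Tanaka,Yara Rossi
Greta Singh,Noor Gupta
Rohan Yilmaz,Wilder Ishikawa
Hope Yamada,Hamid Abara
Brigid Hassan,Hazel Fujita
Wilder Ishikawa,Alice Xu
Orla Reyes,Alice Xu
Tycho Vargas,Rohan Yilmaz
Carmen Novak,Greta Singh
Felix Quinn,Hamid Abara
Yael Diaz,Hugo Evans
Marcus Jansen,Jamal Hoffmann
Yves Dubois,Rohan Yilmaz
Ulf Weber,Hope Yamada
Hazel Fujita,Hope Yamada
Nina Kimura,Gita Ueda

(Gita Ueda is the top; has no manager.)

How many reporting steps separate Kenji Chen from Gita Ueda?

4

Chain from Kenji Chen up to Gita Ueda: Kenji Chen → Vivienne Baker → Isla Tanaka → Yara Rossi → Gita Ueda. That is 4 steps up, so Kenji Chen is 4 levels below Gita Ueda.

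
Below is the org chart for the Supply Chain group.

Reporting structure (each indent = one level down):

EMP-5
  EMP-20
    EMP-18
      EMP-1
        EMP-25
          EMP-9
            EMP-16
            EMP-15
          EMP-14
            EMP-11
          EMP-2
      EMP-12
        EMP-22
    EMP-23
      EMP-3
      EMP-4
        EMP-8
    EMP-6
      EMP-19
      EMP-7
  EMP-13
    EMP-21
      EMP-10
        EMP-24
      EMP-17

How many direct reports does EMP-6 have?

EMP-6 directly manages EMP-19, EMP-7. That is 2 direct reports.

2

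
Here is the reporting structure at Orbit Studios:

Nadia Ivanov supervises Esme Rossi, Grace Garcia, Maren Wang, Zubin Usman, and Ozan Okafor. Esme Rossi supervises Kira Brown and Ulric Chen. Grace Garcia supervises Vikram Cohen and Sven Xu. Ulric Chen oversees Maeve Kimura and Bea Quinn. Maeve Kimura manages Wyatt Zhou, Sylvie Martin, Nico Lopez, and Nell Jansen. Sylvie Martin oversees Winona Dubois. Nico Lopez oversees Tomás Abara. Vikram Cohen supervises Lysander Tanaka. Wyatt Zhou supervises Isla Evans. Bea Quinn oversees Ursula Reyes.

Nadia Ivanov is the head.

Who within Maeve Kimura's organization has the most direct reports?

Maeve Kimura

Direct-report counts within Maeve Kimura's organization: Maeve Kimura has 4; Wyatt Zhou has 1; Nico Lopez has 1; Sylvie Martin has 1. The largest is 4, held by Maeve Kimura.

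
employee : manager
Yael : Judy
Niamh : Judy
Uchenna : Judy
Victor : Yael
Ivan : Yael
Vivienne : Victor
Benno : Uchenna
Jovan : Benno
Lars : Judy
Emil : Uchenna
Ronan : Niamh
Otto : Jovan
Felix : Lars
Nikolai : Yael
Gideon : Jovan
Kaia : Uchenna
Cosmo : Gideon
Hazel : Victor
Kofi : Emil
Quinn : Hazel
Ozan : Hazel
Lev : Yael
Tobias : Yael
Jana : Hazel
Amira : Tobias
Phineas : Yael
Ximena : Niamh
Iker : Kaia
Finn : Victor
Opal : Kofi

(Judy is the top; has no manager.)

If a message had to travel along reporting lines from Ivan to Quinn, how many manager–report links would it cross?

4

Ivan is 1 level below Yael, and Quinn is 3 levels below Yael (their lowest common manager). The shortest path runs up from Ivan to Yael and back down to Quinn: 1 + 3 = 4 links.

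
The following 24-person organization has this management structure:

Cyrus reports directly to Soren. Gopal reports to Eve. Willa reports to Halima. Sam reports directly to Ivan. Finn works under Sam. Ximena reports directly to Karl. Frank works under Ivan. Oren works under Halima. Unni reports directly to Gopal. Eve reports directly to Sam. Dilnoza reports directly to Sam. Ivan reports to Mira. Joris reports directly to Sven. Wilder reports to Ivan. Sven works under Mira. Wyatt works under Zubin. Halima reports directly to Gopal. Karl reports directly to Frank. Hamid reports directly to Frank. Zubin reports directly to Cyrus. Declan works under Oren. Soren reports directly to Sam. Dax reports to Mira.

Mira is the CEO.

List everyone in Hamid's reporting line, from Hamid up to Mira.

Hamid -> Frank -> Ivan -> Mira

Hamid reports to Frank. Frank reports to Ivan. Ivan reports to Mira. Mira is at the top.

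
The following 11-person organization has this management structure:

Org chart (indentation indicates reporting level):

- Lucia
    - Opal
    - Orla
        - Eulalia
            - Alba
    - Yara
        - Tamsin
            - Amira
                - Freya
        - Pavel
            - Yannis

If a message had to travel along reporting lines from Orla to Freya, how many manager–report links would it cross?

5

Orla is 1 level below Lucia, and Freya is 4 levels below Lucia (their lowest common manager). The shortest path runs up from Orla to Lucia and back down to Freya: 1 + 4 = 5 links.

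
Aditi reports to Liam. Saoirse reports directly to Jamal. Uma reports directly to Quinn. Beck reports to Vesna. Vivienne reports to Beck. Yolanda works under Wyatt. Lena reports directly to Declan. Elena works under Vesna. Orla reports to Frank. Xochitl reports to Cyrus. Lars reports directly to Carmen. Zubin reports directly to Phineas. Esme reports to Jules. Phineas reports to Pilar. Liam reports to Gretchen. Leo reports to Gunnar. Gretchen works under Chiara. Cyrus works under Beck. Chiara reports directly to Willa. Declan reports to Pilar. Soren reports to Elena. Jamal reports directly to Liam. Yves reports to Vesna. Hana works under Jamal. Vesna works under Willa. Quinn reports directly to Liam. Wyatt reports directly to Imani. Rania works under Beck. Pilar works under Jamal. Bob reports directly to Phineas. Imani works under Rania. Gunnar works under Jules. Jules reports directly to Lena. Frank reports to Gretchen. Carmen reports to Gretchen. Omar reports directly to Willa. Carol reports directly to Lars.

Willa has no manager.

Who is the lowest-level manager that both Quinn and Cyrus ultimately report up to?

Quinn's chain of managers is Liam, Gretchen, Chiara, Willa. Cyrus's chain of managers is Beck, Vesna, Willa. The first manager that appears in both chains is Willa.

Willa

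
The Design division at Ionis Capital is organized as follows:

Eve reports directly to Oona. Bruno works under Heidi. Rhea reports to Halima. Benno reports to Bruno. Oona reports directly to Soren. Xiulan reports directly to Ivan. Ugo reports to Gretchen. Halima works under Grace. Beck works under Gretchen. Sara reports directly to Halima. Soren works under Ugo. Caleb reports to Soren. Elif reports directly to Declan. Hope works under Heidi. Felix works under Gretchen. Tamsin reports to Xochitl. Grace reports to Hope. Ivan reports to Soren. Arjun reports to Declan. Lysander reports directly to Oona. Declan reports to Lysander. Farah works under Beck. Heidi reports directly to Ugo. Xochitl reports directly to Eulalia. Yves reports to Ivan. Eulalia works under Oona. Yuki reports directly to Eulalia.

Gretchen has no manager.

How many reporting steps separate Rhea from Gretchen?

6

Chain from Rhea up to Gretchen: Rhea → Halima → Grace → Hope → Heidi → Ugo → Gretchen. That is 6 steps up, so Rhea is 6 levels below Gretchen.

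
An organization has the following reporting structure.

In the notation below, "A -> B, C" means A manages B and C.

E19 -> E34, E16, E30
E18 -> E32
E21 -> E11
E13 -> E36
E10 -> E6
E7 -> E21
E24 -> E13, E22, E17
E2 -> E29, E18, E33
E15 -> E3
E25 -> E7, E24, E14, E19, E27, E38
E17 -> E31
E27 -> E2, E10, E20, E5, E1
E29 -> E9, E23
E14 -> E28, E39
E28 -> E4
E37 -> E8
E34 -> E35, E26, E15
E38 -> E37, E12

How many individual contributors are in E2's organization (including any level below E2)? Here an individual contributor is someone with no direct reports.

The people in E2's organization with no one reporting to them are E33, E32, E23, E9. That is 4.

4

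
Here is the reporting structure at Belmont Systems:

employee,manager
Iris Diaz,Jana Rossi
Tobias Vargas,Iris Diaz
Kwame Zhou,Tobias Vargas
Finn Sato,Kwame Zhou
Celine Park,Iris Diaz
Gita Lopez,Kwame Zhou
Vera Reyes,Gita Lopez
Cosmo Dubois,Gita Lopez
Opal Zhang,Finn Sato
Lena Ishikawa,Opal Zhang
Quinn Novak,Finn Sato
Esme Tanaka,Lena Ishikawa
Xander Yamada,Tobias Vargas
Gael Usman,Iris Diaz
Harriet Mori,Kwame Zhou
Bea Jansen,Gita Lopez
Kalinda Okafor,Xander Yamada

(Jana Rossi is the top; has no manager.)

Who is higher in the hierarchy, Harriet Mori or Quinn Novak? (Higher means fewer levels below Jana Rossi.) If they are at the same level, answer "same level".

Harriet Mori

Harriet Mori is 4 levels below Jana Rossi; Quinn Novak is 5. Harriet Mori is higher.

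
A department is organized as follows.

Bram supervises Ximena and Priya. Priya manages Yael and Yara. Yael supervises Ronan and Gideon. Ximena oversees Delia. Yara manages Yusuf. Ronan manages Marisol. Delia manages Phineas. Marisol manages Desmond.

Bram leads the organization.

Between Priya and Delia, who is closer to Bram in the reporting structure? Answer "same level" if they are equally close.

Priya

Priya is 1 level below Bram; Delia is 2. Priya is higher.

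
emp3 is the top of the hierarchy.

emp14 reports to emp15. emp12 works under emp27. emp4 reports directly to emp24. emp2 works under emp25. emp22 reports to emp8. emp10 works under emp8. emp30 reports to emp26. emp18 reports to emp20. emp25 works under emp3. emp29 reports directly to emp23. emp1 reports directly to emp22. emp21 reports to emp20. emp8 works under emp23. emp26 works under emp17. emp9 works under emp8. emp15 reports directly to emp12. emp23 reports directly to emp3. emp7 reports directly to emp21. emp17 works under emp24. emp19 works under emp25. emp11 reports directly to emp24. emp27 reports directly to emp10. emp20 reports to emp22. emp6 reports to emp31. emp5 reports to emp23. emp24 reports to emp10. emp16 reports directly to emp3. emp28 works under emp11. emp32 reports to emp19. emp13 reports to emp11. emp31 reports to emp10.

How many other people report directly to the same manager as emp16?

emp16 reports to emp3. emp3's other direct reports are emp23, emp25 — 2 peers.

2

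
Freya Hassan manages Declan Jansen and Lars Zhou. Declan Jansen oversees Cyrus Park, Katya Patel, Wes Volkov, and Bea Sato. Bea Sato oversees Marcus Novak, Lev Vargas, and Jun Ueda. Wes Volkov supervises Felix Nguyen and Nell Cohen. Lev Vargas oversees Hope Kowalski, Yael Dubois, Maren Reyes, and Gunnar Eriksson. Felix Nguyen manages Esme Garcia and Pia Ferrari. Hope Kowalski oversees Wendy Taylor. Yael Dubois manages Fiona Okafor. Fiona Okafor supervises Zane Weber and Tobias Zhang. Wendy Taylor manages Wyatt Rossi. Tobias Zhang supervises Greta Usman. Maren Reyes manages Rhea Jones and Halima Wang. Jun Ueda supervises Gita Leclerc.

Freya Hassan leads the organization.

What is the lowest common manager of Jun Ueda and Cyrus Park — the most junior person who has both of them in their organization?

Declan Jansen

Jun Ueda's chain of managers is Bea Sato, Declan Jansen, Freya Hassan. Cyrus Park's chain of managers is Declan Jansen, Freya Hassan. The first manager that appears in both chains is Declan Jansen.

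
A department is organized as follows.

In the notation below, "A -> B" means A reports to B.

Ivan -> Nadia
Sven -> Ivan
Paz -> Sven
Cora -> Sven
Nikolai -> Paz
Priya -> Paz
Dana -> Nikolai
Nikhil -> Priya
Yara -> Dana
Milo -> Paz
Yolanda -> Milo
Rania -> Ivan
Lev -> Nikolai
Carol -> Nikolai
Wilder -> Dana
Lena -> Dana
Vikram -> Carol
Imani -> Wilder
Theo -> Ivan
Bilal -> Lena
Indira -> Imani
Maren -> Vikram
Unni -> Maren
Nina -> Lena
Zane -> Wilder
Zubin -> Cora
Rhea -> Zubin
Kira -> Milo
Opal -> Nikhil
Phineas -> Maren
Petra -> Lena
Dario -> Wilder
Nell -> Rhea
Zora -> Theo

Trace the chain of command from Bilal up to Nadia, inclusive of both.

Bilal reports to Lena. Lena reports to Dana. Dana reports to Nikolai. Nikolai reports to Paz. Paz reports to Sven. Sven reports to Ivan. Ivan reports to Nadia. Nadia is at the top.

Bilal -> Lena -> Dana -> Nikolai -> Paz -> Sven -> Ivan -> Nadia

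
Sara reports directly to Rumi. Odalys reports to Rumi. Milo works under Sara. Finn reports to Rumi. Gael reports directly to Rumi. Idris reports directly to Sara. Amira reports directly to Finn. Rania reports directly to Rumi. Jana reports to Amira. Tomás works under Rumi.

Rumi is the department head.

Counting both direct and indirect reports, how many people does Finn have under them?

2

Finn directly manages Amira. Under Amira: Jana (1). That's 2 in total.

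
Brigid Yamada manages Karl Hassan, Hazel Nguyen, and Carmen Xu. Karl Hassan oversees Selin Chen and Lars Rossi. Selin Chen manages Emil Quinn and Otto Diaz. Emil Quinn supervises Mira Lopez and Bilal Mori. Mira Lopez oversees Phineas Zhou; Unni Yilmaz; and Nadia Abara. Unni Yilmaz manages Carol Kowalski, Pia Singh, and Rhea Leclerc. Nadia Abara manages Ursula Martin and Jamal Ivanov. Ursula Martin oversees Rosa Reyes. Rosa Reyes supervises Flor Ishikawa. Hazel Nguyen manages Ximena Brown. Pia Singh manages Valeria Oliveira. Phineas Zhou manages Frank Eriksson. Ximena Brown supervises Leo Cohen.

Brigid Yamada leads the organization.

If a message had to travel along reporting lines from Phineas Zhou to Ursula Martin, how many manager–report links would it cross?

Phineas Zhou is 1 level below Mira Lopez, and Ursula Martin is 2 levels below Mira Lopez (their lowest common manager). The shortest path runs up from Phineas Zhou to Mira Lopez and back down to Ursula Martin: 1 + 2 = 3 links.

3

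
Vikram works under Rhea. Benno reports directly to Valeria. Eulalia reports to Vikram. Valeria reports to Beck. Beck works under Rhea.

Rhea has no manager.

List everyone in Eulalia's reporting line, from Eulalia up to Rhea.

Eulalia reports to Vikram. Vikram reports to Rhea. Rhea is at the top.

Eulalia -> Vikram -> Rhea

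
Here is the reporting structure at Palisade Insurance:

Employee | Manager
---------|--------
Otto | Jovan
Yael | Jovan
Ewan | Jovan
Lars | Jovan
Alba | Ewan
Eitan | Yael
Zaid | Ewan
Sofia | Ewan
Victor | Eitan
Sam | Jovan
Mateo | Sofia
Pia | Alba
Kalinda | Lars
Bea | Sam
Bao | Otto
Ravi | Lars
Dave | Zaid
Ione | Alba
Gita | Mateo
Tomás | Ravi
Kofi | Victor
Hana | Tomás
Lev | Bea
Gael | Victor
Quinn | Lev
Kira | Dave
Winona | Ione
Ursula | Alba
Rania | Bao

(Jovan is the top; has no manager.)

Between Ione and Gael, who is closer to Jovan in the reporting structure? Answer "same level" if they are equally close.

Ione

Ione is 3 levels below Jovan; Gael is 4. Ione is higher.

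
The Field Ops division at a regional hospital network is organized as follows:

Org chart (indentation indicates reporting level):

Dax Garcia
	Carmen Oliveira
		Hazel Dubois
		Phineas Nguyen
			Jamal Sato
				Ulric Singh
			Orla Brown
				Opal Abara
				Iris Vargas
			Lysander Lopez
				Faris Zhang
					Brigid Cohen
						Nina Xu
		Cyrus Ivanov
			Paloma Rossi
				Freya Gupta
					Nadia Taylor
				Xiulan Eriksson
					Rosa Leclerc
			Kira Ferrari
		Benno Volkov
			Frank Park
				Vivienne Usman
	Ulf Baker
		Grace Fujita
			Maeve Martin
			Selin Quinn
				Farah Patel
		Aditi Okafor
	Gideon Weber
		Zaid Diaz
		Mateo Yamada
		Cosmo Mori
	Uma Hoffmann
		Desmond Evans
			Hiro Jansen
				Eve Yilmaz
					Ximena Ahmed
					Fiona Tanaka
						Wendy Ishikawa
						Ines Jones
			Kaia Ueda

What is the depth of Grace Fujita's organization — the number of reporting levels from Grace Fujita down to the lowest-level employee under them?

2

The longest chain under Grace Fujita runs Grace Fujita → Selin Quinn → Farah Patel, which is 2 levels below Grace Fujita.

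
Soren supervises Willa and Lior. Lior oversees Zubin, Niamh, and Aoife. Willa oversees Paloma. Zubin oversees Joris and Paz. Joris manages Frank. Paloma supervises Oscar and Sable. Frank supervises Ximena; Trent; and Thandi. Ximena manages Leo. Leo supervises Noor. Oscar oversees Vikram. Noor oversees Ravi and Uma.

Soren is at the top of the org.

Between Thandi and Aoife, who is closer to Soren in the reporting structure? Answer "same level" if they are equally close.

Aoife

Thandi is 5 levels below Soren; Aoife is 2. Aoife is higher.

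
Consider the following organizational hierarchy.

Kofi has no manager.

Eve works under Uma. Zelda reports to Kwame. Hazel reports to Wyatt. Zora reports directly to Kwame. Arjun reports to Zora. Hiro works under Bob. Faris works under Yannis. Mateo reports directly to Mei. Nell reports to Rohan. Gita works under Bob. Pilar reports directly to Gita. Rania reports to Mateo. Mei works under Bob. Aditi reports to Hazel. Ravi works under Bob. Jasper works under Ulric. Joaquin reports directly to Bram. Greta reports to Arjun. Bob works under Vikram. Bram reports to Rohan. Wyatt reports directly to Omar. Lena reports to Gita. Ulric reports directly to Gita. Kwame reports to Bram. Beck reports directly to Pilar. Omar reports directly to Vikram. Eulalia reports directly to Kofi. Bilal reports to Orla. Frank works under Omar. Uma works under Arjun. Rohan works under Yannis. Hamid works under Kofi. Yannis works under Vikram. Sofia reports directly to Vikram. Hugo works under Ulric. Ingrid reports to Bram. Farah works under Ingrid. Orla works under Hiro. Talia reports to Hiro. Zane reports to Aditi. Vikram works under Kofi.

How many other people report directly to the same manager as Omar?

3

Omar reports to Vikram. Vikram's other direct reports are Bob, Yannis, Sofia — 3 peers.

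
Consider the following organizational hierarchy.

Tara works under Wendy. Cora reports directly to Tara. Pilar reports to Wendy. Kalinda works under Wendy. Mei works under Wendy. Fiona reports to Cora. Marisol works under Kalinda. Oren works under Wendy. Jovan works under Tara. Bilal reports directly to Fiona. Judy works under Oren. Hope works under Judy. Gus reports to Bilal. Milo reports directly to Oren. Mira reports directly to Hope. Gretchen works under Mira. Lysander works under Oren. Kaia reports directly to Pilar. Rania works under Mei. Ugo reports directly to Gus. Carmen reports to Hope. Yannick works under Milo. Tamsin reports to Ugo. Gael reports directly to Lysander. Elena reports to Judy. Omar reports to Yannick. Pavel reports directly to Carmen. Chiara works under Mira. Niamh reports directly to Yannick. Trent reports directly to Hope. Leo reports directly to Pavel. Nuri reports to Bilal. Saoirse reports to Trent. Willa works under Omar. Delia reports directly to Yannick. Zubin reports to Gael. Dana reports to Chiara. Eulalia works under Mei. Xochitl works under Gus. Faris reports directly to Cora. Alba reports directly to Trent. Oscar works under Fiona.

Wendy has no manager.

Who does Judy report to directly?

Oren

Judy reports directly to Oren.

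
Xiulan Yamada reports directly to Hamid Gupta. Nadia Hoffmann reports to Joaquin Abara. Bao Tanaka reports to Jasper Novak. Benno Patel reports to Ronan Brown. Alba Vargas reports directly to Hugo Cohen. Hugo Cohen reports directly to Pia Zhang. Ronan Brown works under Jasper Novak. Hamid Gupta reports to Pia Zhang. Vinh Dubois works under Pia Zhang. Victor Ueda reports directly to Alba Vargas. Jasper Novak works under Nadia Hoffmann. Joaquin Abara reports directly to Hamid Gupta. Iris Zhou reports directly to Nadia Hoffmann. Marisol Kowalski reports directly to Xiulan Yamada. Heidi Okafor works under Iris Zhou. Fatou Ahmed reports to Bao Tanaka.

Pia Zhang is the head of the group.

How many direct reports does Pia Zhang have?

3

Pia Zhang directly manages Hamid Gupta, Vinh Dubois, Hugo Cohen. That is 3 direct reports.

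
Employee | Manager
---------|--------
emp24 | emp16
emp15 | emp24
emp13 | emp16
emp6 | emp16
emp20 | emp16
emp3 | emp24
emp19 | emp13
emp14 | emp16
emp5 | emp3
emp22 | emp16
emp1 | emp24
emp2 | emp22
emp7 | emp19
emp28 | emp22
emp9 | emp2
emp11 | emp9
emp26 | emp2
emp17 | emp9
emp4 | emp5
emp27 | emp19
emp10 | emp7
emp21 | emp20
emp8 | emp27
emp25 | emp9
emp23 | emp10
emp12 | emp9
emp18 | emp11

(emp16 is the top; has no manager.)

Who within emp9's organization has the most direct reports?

emp9

Direct-report counts within emp9's organization: emp9 has 4; emp11 has 1. The largest is 4, held by emp9.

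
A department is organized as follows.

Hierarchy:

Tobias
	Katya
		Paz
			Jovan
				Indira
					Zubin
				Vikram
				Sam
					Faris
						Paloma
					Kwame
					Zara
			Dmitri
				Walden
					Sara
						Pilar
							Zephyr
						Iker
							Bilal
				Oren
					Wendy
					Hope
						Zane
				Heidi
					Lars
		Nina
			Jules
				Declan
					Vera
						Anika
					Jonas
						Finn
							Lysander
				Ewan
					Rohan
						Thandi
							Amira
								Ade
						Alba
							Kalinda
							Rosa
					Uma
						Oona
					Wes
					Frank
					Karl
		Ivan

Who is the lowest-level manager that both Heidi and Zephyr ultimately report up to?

Dmitri

Heidi's chain of managers is Dmitri, Paz, Katya, Tobias. Zephyr's chain of managers is Pilar, Sara, Walden, Dmitri, Paz, Katya, Tobias. The first manager that appears in both chains is Dmitri.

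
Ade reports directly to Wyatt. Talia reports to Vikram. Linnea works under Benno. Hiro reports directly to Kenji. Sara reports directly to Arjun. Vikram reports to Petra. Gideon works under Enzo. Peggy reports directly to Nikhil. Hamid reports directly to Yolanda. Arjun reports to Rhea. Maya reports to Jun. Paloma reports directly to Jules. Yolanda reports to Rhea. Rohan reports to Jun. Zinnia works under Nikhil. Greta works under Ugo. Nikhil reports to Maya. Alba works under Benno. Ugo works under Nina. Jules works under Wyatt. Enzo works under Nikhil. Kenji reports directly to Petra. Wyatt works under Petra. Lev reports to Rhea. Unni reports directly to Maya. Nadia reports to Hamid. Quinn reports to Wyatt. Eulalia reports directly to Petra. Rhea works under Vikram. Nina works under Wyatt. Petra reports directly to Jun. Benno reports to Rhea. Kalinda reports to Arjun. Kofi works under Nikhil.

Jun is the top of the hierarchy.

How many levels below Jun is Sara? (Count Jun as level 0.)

5

Chain from Sara up to Jun: Sara → Arjun → Rhea → Vikram → Petra → Jun. That is 5 steps up, so Sara is 5 levels below Jun.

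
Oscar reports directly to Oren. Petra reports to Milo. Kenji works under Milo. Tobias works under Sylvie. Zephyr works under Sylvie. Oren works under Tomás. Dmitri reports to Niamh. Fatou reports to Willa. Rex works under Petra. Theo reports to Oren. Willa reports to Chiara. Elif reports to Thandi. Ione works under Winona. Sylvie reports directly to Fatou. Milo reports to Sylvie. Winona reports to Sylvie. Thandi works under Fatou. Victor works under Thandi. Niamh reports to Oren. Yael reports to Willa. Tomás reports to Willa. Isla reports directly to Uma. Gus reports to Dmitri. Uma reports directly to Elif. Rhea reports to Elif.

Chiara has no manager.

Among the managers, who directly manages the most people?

Direct-report counts: Chiara has 1; Willa has 3; Fatou has 2; Sylvie has 4; Winona has 1; Milo has 2; Petra has 1; Thandi has 2; Elif has 2; Uma has 1; Tomás has 1; Oren has 3; Niamh has 1; Dmitri has 1. The largest is 4, held by Sylvie.

Sylvie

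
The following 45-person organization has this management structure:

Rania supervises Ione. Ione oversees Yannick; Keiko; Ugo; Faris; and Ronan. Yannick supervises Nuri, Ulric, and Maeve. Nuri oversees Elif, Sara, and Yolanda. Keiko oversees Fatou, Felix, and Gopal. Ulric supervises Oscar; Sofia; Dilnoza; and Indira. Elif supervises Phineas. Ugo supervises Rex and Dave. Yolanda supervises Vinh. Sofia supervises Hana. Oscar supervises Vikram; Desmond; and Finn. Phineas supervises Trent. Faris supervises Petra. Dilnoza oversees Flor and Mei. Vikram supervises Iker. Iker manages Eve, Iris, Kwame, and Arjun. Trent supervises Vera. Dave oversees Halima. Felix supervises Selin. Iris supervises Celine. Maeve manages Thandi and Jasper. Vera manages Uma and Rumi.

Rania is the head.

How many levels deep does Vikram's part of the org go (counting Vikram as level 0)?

The longest chain under Vikram runs Vikram → Iker → Iris → Celine, which is 3 levels below Vikram.

3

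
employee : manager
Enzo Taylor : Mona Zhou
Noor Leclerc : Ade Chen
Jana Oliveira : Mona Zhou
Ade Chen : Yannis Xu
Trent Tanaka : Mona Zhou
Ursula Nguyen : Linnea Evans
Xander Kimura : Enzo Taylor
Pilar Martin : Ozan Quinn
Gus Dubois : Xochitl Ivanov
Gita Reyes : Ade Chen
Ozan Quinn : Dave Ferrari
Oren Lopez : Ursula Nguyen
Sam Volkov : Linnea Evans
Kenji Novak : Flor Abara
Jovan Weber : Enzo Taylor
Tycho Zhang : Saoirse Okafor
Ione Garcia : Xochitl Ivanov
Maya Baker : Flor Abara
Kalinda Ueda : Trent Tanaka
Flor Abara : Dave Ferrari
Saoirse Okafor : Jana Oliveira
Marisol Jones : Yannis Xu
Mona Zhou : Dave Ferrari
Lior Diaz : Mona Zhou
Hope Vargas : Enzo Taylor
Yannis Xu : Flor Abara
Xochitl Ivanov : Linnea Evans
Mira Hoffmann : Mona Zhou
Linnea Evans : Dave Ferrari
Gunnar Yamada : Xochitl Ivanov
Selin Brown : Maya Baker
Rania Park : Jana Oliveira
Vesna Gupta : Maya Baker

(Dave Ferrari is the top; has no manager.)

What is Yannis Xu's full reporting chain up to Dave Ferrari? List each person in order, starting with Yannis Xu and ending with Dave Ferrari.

Yannis Xu -> Flor Abara -> Dave Ferrari

Yannis Xu reports to Flor Abara. Flor Abara reports to Dave Ferrari. Dave Ferrari is at the top.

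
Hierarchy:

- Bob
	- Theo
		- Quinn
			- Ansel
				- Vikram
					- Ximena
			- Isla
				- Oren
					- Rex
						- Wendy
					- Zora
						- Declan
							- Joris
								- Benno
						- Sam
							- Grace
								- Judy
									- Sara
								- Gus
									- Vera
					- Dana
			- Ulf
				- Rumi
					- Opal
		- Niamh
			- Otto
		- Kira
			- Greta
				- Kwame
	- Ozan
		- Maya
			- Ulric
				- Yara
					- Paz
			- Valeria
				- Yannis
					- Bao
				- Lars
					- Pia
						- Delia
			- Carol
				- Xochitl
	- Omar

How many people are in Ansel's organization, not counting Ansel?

2

Ansel directly manages Vikram. Under Vikram: Ximena (1). That's 2 in total.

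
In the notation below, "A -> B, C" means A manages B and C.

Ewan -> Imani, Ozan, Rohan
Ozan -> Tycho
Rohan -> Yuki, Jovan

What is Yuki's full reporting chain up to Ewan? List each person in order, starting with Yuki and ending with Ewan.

Yuki reports to Rohan. Rohan reports to Ewan. Ewan is at the top.

Yuki -> Rohan -> Ewan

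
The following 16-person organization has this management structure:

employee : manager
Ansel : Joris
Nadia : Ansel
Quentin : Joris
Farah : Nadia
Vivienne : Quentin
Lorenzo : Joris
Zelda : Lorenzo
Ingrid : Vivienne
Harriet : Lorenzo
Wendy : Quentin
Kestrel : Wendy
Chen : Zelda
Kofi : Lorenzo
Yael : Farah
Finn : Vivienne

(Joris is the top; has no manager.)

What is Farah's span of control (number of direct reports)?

1

Farah directly manages Yael. That is 1 direct report.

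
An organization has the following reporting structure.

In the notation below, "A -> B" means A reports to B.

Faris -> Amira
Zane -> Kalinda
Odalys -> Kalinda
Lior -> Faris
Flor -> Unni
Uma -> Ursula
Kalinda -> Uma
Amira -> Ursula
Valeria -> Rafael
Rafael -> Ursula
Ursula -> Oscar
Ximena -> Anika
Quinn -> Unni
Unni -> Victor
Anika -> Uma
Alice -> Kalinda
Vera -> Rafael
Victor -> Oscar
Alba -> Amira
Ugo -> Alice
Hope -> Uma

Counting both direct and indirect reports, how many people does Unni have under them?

2

Unni directly manages Quinn, Flor. Quinn has no reports. Flor has no reports. So Unni's organization is 2 direct reports plus everyone under them: 1 + 1 = 2.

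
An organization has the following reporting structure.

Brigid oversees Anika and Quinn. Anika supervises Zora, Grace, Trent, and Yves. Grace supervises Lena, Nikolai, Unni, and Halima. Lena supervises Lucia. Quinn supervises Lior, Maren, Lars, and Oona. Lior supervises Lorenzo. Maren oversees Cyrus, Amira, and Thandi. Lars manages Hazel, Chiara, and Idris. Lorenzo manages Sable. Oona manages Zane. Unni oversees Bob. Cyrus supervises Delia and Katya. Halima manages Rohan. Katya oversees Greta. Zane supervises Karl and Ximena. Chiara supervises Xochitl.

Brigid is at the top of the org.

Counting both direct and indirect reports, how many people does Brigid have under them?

32

Brigid directly manages Anika, Quinn. Under Anika: Yves, Trent, Grace, Halima, Rohan, Unni, Bob, Nikolai, Lena, Lucia, Zora (11). Under Quinn: Oona, Zane, Ximena, Karl, Lars, Idris, Chiara, Xochitl, Hazel, Maren, Thandi, Amira, Cyrus, Katya, Greta, Delia, Lior, Lorenzo, Sable (19). So Brigid's organization is 2 direct reports plus everyone under them: 12 + 20 = 32.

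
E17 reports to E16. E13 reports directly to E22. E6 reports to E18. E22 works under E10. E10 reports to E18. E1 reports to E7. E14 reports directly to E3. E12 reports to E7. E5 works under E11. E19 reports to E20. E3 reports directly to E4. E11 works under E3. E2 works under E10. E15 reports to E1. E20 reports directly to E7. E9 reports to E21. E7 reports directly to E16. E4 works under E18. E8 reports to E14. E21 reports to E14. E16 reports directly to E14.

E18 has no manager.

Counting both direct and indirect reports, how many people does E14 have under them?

E14 directly manages E21, E16, E8. Under E21: E9 (1). Under E16: E17, E7, E1, E15, E20, E19, E12 (7). E8 has no reports. So E14's organization is 3 direct reports plus everyone under them: 2 + 8 + 1 = 11.

11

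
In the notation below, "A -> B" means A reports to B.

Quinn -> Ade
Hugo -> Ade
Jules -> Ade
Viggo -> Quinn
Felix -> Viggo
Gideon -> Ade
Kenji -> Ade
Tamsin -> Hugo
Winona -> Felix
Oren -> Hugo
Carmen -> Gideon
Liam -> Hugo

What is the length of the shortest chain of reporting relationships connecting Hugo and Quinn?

Hugo is 1 level below Ade, and Quinn is 1 level below Ade (their lowest common manager). The shortest path runs up from Hugo to Ade and back down to Quinn: 1 + 1 = 2 links.

2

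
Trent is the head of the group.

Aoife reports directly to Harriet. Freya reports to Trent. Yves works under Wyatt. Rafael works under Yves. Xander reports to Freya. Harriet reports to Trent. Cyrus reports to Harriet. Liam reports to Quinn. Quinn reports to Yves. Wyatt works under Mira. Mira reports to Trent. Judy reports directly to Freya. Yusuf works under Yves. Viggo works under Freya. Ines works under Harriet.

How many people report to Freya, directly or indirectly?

Freya directly manages Xander, Judy, Viggo. Xander has no reports. Judy has no reports. Viggo has no reports. So Freya's organization is 3 direct reports plus everyone under them: 1 + 1 + 1 = 3.

3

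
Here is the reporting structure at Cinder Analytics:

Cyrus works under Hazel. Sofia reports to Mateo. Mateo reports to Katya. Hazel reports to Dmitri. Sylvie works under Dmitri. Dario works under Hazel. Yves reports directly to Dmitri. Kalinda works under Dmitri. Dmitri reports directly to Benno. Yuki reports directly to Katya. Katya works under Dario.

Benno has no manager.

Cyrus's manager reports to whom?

Cyrus reports to Hazel, and Hazel reports to Dmitri. So Cyrus's skip-level manager is Dmitri.

Dmitri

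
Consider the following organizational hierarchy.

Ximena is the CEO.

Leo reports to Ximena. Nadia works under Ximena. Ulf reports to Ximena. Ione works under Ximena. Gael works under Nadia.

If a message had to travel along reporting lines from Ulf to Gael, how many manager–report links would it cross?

3

Ulf is 1 level below Ximena, and Gael is 2 levels below Ximena (their lowest common manager). The shortest path runs up from Ulf to Ximena and back down to Gael: 1 + 2 = 3 links.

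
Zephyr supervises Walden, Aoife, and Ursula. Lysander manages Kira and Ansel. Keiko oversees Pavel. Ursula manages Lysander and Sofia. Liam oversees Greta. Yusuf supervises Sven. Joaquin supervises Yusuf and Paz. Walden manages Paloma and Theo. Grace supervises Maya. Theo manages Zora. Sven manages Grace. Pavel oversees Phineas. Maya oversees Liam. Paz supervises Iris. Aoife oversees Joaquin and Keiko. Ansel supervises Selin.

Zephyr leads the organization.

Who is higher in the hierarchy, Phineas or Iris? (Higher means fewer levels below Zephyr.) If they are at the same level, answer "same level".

Both Phineas and Iris are 4 levels below Zephyr.

same level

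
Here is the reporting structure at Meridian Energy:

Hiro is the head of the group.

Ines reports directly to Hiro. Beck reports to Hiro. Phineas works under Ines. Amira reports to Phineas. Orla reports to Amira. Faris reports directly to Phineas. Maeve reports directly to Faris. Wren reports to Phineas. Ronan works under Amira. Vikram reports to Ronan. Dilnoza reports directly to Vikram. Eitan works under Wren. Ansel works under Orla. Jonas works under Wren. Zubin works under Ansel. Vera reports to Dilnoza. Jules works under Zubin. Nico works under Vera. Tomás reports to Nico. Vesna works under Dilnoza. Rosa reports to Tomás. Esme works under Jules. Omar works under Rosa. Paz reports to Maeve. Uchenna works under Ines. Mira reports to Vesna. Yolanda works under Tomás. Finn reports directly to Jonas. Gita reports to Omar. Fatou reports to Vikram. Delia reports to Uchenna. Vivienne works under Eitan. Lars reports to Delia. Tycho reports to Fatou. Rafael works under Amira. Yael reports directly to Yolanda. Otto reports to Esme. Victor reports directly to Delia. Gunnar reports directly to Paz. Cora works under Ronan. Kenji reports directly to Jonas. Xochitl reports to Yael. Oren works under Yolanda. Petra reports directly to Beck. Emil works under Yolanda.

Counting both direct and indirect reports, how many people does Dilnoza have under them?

13

Dilnoza directly manages Vera, Vesna. Under Vera: Nico, Tomás, Yolanda, Emil, Oren, Yael, Xochitl, Rosa, Omar, Gita (10). Under Vesna: Mira (1). So Dilnoza's organization is 2 direct reports plus everyone under them: 11 + 2 = 13.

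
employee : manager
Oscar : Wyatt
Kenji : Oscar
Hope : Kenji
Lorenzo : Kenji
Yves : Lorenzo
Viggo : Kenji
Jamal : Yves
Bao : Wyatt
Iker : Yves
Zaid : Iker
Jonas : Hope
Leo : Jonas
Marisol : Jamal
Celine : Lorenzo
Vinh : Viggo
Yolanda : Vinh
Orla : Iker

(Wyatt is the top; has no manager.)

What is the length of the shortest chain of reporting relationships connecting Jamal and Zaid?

3

Jamal is 1 level below Yves, and Zaid is 2 levels below Yves (their lowest common manager). The shortest path runs up from Jamal to Yves and back down to Zaid: 1 + 2 = 3 links.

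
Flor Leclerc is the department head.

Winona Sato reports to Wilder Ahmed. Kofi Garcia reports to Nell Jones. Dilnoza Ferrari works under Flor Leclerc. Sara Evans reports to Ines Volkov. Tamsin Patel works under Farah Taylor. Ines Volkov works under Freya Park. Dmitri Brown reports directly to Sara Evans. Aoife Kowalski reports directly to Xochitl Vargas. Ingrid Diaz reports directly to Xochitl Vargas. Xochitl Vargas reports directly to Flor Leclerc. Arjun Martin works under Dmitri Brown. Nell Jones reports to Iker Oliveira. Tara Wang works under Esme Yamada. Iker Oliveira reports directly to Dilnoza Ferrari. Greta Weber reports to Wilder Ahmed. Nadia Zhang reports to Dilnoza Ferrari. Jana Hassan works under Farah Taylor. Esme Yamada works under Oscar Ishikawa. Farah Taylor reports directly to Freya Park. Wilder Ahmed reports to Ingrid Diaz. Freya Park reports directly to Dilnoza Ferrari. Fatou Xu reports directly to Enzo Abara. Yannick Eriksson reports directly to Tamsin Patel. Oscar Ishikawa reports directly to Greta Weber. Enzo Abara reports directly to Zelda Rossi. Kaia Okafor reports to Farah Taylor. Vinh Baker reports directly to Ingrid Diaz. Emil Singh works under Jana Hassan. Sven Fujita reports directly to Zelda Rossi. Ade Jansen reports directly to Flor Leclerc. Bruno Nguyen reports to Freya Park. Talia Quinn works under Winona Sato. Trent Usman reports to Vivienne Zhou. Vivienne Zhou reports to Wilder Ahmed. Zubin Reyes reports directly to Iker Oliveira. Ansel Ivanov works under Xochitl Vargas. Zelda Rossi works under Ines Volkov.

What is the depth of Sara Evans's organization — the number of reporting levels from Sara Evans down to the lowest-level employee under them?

2

The longest chain under Sara Evans runs Sara Evans → Dmitri Brown → Arjun Martin, which is 2 levels below Sara Evans.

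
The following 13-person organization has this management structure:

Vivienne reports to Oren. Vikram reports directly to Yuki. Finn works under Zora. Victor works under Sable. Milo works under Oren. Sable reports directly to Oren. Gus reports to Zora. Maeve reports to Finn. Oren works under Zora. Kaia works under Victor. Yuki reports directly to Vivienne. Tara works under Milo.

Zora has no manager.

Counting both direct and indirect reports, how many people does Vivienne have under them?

2

Vivienne directly manages Yuki. Under Yuki: Vikram (1). That's 2 in total.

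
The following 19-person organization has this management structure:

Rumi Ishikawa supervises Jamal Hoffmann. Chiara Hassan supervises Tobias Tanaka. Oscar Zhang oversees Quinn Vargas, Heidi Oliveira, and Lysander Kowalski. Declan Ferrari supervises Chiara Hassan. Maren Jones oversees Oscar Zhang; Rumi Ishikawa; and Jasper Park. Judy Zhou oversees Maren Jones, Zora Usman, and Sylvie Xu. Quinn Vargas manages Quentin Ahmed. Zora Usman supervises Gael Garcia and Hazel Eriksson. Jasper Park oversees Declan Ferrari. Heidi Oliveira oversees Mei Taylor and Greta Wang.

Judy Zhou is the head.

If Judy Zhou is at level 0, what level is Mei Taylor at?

4

Chain from Mei Taylor up to Judy Zhou: Mei Taylor → Heidi Oliveira → Oscar Zhang → Maren Jones → Judy Zhou. That is 4 steps up, so Mei Taylor is 4 levels below Judy Zhou.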